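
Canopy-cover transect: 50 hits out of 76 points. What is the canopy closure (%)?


Formula: Canopy closure = covered points / total points * 100
Closure = 50 / 76 * 100
Closure = 0.6579 * 100 = 65.8%

65.8


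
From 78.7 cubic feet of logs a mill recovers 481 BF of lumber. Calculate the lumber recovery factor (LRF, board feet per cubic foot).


Formula: LRF = Lumber Output (BF) / Log Input (ft^3)
LRF = 481 BF / 78.7 ft^3
LRF = 6.11 BF/ft^3

6.11


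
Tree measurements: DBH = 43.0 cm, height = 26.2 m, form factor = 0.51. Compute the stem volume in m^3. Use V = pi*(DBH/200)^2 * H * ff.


Formula: V = pi * (DBH/200)^2 * H * ff
Radius = DBH/200 = 43.0/200 = 0.215 m
Radius^2 = 0.215^2 = 0.046225 m^2
V = pi * 0.046225 * 26.2 * 0.51
V = 1.94 m^3

1.94


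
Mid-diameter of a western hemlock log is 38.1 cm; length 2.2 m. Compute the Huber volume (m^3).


Huber: V = Am * L,  Am = pi*(Dm/200)^2
Am = pi*(38.1/200)^2 = 0.114009 m^2
V = 0.114009*2.2 = 0.2508 m^3

0.2508


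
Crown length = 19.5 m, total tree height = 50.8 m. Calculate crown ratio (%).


Formula: Crown Ratio = (Crown Length / Total Height) * 100
CR = (19.5 m / 50.8 m) * 100
CR = 0.3839 * 100 = 38.4%

38.4


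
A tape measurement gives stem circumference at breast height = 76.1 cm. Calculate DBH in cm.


Formula: DBH = C / pi
DBH = 76.1 / pi
pi = 3.14159...
DBH = 24.2 cm

24.2


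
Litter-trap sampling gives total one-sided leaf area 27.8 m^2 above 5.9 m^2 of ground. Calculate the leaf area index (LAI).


Formula: LAI = total leaf area / ground area  (dimensionless)
LAI = 27.8 m^2 / 5.9 m^2
LAI = 4.71

4.71


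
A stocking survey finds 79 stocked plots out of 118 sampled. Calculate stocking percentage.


Formula: Stocking % = stocked plots / total plots * 100
Stocking = 79 / 118 * 100
Stocking = 0.6695 * 100 = 66.9%

66.9


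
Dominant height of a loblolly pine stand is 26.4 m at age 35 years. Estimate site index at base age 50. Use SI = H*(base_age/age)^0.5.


Formula: SI = H_dom * (base_age / age)^0.5
Age ratio = 50 / 35 = 1.42857
sqrt(age_ratio) = 1.19523
SI = 26.4 * 1.19523 = 31.6 m

31.6


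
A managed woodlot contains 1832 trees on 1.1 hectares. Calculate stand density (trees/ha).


Formula: Stand Density = N_trees / Area_ha
Density = 1832 trees / 1.1 ha
Density = 1665 trees/ha

1665


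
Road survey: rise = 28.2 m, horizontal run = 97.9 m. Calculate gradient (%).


Formula: Gradient = rise / run * 100
Gradient = 28.2 / 97.9 * 100 = 28.8%

28.8


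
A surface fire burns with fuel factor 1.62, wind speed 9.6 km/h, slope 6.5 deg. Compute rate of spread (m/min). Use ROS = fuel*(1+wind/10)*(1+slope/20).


Formula: ROS = fuel * (1 + wind/10) * (1 + slope/20)
Wind factor = 1 + 9.6/10 = 1.96
Slope factor = 1 + 6.5/20 = 1.325
ROS = 1.62 * 1.96 * 1.325 = 4.21 m/min

4.21


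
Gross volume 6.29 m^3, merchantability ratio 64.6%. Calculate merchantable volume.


Formula: MV = V_total * (merchantable_pct / 100)
Merchantable fraction = 64.6% / 100 = 0.646
MV = 6.29 m^3 * 0.646 = 4.063 m^3

4.063


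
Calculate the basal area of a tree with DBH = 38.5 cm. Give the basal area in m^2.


Formula: BA = pi * (DBH/2)^2 / 10000  (cm^2 to m^2)
Radius = DBH/2 = 38.5/2 = 19.25 cm
BA = pi * 19.25^2 / 10000
   = 1164.1564 cm^2 / 10000
   = 0.1164 m^2

0.1164


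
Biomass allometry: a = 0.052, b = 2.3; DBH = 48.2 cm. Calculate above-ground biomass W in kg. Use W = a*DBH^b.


Formula: W = a * DBH^b  (allometric power law)
DBH^b = 48.2^2.3 = 7430.3315
W = 0.052 * 7430.3315 = 386.4 kg

386.4


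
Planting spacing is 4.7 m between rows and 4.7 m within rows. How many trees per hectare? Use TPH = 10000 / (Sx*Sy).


Formula: TPH = 10000 m^2/ha / (spacing_x * spacing_y)
Area per tree = 4.7 m * 4.7 m = 22.09 m^2
TPH = 10000 / 22.09 = 453 trees/ha

453


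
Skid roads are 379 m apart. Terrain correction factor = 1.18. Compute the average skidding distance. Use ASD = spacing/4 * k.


Formula: ASD = (spacing / 4) * correction
Uncorrected distance = spacing / 4 = 379 / 4 = 94.75 m
ASD = 94.75 * 1.18 = 112 m

112


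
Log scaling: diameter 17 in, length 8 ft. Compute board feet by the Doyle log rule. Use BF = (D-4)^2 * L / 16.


Doyle: BF = (D - 4)^2 * L / 16
Adjusted diameter = 17 - 4 = 13 in
(D-4)^2 = 13^2 = 169
BF = 169 * 8 / 16 = 85 BF

85


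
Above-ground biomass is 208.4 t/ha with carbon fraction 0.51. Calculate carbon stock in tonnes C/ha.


Formula: Carbon Stock = Biomass * Carbon Fraction
C = 208.4 t/ha * 0.51
C = 106.3 t C/ha

106.3


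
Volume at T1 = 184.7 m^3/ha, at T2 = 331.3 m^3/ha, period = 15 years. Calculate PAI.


Formula: PAI = (V_T2 - V_T1) / (T2 - T1)
Volume increment = 331.3 - 184.7 = 146.6 m^3/ha
PAI = 146.6 / 15 = 9.77 m^3/ha/year

9.77


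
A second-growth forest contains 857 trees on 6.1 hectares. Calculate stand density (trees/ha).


Formula: Stand Density = N_trees / Area_ha
Density = 857 trees / 6.1 ha
Density = 140 trees/ha

140


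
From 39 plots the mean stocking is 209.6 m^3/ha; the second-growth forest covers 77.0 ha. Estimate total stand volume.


Formula: Total Volume = Mean Volume per ha * Total Area
Total Volume = 209.6 m^3/ha * 77.0 ha
Total Volume = 16139 m^3

16139


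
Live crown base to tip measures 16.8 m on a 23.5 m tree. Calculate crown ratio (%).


Formula: Crown Ratio = (Crown Length / Total Height) * 100
CR = (16.8 m / 23.5 m) * 100
CR = 0.7149 * 100 = 71.5%

71.5


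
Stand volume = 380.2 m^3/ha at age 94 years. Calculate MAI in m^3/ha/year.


Formula: MAI = Total Volume / Stand Age
MAI = 380.2 m^3/ha / 94 years
MAI = 4.04 m^3/ha/year

4.04


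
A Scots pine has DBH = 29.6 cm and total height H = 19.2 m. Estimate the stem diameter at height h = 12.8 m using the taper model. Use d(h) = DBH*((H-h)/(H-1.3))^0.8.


Taper: d(h) = DBH * ((H - h) / (H - 1.3))^0.8
Numerator = H - h = 19.2 - 12.8 = 6.4 m
Denominator = H - 1.3 = 19.2 - 1.3 = 17.9 m
Ratio = 6.4 / 17.9 = 0.35754
d = 29.6 * 0.35754^0.8 = 13.0 cm

13.0


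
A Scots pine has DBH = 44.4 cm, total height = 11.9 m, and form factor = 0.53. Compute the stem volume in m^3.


Formula: V = pi * (DBH/200)^2 * H * ff
Radius = DBH/200 = 44.4/200 = 0.222 m
Radius^2 = 0.222^2 = 0.049284 m^2
V = pi * 0.049284 * 11.9 * 0.53
V = 0.977 m^3

0.977


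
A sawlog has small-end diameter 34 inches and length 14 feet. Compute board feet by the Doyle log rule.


Doyle: BF = (D - 4)^2 * L / 16
Adjusted diameter = 34 - 4 = 30 in
(D-4)^2 = 30^2 = 900
BF = 900 * 14 / 16 = 788 BF

788


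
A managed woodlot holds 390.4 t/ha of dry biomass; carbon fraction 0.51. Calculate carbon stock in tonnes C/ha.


Formula: Carbon Stock = Biomass * Carbon Fraction
C = 390.4 t/ha * 0.51
C = 199.1 t C/ha

199.1


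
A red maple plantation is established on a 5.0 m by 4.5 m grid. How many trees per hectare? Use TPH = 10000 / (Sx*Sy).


Formula: TPH = 10000 m^2/ha / (spacing_x * spacing_y)
Area per tree = 5.0 m * 4.5 m = 22.5 m^2
TPH = 10000 / 22.5 = 444 trees/ha

444


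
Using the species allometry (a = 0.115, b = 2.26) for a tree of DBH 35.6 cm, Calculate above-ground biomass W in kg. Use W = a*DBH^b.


Formula: W = a * DBH^b  (allometric power law)
DBH^b = 35.6^2.26 = 3208.315
W = 0.115 * 3208.315 = 369.0 kg

369.0


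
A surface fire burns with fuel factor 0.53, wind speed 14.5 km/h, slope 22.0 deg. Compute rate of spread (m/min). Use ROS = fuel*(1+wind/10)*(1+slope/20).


Formula: ROS = fuel * (1 + wind/10) * (1 + slope/20)
Wind factor = 1 + 14.5/10 = 2.45
Slope factor = 1 + 22.0/20 = 2.1
ROS = 0.53 * 2.45 * 2.1 = 2.73 m/min

2.73


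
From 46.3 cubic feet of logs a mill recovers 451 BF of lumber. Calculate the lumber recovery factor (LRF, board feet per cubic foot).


Formula: LRF = Lumber Output (BF) / Log Input (ft^3)
LRF = 451 BF / 46.3 ft^3
LRF = 9.74 BF/ft^3

9.74


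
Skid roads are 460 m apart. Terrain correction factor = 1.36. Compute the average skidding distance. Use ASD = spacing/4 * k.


Formula: ASD = (spacing / 4) * correction
Uncorrected distance = spacing / 4 = 460 / 4 = 115 m
ASD = 115 * 1.36 = 156 m

156


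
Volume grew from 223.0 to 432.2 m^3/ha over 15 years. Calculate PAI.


Formula: PAI = (V_T2 - V_T1) / (T2 - T1)
Volume increment = 432.2 - 223.0 = 209.2 m^3/ha
PAI = 209.2 / 15 = 13.95 m^3/ha/year

13.95


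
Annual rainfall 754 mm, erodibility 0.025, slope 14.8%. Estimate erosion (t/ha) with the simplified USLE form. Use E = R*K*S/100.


Formula: E = R * K * S / 100  (simplified USLE)
R * K = 754 * 0.025 = 18.85
E = 18.85 * 14.8 / 100 = 2.79 t/ha

2.79


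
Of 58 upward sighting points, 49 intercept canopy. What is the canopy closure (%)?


Formula: Canopy closure = covered points / total points * 100
Closure = 49 / 58 * 100
Closure = 0.8448 * 100 = 84.5%

84.5


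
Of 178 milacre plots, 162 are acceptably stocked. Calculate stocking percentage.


Formula: Stocking % = stocked plots / total plots * 100
Stocking = 162 / 178 * 100
Stocking = 0.9101 * 100 = 91.0%

91.0


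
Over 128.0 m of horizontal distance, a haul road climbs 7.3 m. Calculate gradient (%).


Formula: Gradient = rise / run * 100
Gradient = 7.3 / 128.0 * 100 = 5.7%

5.7


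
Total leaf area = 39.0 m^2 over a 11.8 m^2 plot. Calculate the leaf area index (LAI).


Formula: LAI = total leaf area / ground area  (dimensionless)
LAI = 39.0 m^2 / 11.8 m^2
LAI = 3.31

3.31


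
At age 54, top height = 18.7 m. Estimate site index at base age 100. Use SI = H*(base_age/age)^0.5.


Formula: SI = H_dom * (base_age / age)^0.5
Age ratio = 100 / 54 = 1.85185
sqrt(age_ratio) = 1.36083
SI = 18.7 * 1.36083 = 25.4 m

25.4


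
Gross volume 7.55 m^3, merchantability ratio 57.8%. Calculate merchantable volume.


Formula: MV = V_total * (merchantable_pct / 100)
Merchantable fraction = 57.8% / 100 = 0.578
MV = 7.55 m^3 * 0.578 = 4.364 m^3

4.364


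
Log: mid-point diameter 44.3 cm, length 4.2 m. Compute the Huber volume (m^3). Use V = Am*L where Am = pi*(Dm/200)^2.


Huber: V = Am * L,  Am = pi*(Dm/200)^2
Am = pi*(44.3/200)^2 = 0.154134 m^2
V = 0.154134*4.2 = 0.6474 m^3

0.6474


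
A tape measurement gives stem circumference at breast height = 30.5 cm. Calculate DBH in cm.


Formula: DBH = C / pi
DBH = 30.5 / pi
pi = 3.14159...
DBH = 9.7 cm

9.7


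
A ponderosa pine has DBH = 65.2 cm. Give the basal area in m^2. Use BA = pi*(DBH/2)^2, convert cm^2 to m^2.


Formula: BA = pi * (DBH/2)^2 / 10000  (cm^2 to m^2)
Radius = DBH/2 = 65.2/2 = 32.6 cm
BA = pi * 32.6^2 / 10000
   = 3338.759 cm^2 / 10000
   = 0.3339 m^2

0.3339


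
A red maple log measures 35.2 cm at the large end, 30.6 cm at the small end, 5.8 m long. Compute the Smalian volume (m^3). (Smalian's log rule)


Smalian: V = (A1 + A2)/2 * L,  A = pi*(D/200)^2
A1 = pi*(35.2/200)^2 = 0.097314 m^2
A2 = pi*(30.6/200)^2 = 0.073542 m^2
V = (0.097314+0.073542)/2*5.8 = 0.4955 m^3

0.4955


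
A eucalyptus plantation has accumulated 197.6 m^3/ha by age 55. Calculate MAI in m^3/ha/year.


Formula: MAI = Total Volume / Stand Age
MAI = 197.6 m^3/ha / 55 years
MAI = 3.59 m^3/ha/year

3.59


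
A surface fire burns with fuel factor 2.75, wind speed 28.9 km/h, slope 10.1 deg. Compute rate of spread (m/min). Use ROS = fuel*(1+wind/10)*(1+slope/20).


Formula: ROS = fuel * (1 + wind/10) * (1 + slope/20)
Wind factor = 1 + 28.9/10 = 3.89
Slope factor = 1 + 10.1/20 = 1.505
ROS = 2.75 * 3.89 * 1.505 = 16.1 m/min

16.1


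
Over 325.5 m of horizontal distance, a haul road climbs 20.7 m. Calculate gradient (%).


Formula: Gradient = rise / run * 100
Gradient = 20.7 / 325.5 * 100 = 6.4%

6.4


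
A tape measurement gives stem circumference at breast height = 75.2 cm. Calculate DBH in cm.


Formula: DBH = C / pi
DBH = 75.2 / pi
pi = 3.14159...
DBH = 23.9 cm

23.9


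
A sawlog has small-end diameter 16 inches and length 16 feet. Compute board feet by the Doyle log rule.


Doyle: BF = (D - 4)^2 * L / 16
Adjusted diameter = 16 - 4 = 12 in
(D-4)^2 = 12^2 = 144
BF = 144 * 16 / 16 = 144 BF

144


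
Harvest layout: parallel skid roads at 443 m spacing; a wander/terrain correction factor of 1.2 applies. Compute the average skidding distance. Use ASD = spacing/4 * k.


Formula: ASD = (spacing / 4) * correction
Uncorrected distance = spacing / 4 = 443 / 4 = 110.75 m
ASD = 110.75 * 1.2 = 133 m

133


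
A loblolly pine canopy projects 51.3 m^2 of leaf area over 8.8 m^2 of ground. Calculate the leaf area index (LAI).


Formula: LAI = total leaf area / ground area  (dimensionless)
LAI = 51.3 m^2 / 8.8 m^2
LAI = 5.83

5.83


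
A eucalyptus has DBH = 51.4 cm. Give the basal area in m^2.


Formula: BA = pi * (DBH/2)^2 / 10000  (cm^2 to m^2)
Radius = DBH/2 = 51.4/2 = 25.7 cm
BA = pi * 25.7^2 / 10000
   = 2074.9905 cm^2 / 10000
   = 0.2075 m^2

0.2075


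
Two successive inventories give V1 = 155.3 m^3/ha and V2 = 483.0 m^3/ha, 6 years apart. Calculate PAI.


Formula: PAI = (V_T2 - V_T1) / (T2 - T1)
Volume increment = 483.0 - 155.3 = 327.7 m^3/ha
PAI = 327.7 / 6 = 54.62 m^3/ha/year

54.62


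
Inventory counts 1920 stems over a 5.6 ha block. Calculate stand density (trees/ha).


Formula: Stand Density = N_trees / Area_ha
Density = 1920 trees / 5.6 ha
Density = 343 trees/ha

343


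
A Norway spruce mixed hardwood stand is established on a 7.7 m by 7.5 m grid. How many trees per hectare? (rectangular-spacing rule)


Formula: TPH = 10000 m^2/ha / (spacing_x * spacing_y)
Area per tree = 7.7 m * 7.5 m = 57.75 m^2
TPH = 10000 / 57.75 = 173 trees/ha

173


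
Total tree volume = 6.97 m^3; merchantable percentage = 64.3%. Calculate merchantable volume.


Formula: MV = V_total * (merchantable_pct / 100)
Merchantable fraction = 64.3% / 100 = 0.643
MV = 6.97 m^3 * 0.643 = 4.482 m^3

4.482


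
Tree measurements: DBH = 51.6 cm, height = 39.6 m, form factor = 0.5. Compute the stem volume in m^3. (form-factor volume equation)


Formula: V = pi * (DBH/200)^2 * H * ff
Radius = DBH/200 = 51.6/200 = 0.258 m
Radius^2 = 0.258^2 = 0.066564 m^2
V = pi * 0.066564 * 39.6 * 0.5
V = 4.141 m^3

4.141


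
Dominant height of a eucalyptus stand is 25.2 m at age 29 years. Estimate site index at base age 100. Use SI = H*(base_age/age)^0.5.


Formula: SI = H_dom * (base_age / age)^0.5
Age ratio = 100 / 29 = 3.44828
sqrt(age_ratio) = 1.85695
SI = 25.2 * 1.85695 = 46.8 m

46.8


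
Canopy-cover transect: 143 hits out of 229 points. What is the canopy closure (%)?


Formula: Canopy closure = covered points / total points * 100
Closure = 143 / 229 * 100
Closure = 0.6245 * 100 = 62.4%

62.4


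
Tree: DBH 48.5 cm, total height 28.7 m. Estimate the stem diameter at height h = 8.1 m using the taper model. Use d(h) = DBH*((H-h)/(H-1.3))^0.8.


Taper: d(h) = DBH * ((H - h) / (H - 1.3))^0.8
Numerator = H - h = 28.7 - 8.1 = 20.6 m
Denominator = H - 1.3 = 28.7 - 1.3 = 27.4 m
Ratio = 20.6 / 27.4 = 0.75182
d = 48.5 * 0.75182^0.8 = 38.6 cm

38.6


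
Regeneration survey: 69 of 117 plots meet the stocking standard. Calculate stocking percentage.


Formula: Stocking % = stocked plots / total plots * 100
Stocking = 69 / 117 * 100
Stocking = 0.5897 * 100 = 59.0%

59.0


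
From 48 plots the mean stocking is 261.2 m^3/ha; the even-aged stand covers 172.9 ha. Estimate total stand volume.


Formula: Total Volume = Mean Volume per ha * Total Area
Total Volume = 261.2 m^3/ha * 172.9 ha
Total Volume = 45161 m^3

45161


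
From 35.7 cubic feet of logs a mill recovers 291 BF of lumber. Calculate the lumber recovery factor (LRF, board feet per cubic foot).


Formula: LRF = Lumber Output (BF) / Log Input (ft^3)
LRF = 291 BF / 35.7 ft^3
LRF = 8.15 BF/ft^3

8.15


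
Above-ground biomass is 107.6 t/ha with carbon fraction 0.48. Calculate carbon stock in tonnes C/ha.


Formula: Carbon Stock = Biomass * Carbon Fraction
C = 107.6 t/ha * 0.48
C = 51.6 t C/ha

51.6


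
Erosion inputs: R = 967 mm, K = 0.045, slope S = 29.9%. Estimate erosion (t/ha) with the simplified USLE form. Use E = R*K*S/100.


Formula: E = R * K * S / 100  (simplified USLE)
R * K = 967 * 0.045 = 43.515
E = 43.515 * 29.9 / 100 = 13.01 t/ha

13.01


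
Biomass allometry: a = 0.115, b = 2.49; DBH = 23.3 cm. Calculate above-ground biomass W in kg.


Formula: W = a * DBH^b  (allometric power law)
DBH^b = 23.3^2.49 = 2539.313
W = 0.115 * 2539.313 = 292.0 kg

292.0


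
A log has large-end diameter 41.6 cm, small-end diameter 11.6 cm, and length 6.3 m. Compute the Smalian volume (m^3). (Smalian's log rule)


Smalian: V = (A1 + A2)/2 * L,  A = pi*(D/200)^2
A1 = pi*(41.6/200)^2 = 0.135918 m^2
A2 = pi*(11.6/200)^2 = 0.010568 m^2
V = (0.135918+0.010568)/2*6.3 = 0.4614 m^3

0.4614


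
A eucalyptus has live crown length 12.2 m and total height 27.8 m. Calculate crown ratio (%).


Formula: Crown Ratio = (Crown Length / Total Height) * 100
CR = (12.2 m / 27.8 m) * 100
CR = 0.4388 * 100 = 43.9%

43.9


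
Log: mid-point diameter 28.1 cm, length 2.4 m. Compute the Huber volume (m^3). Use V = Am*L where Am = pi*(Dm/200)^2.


Huber: V = Am * L,  Am = pi*(Dm/200)^2
Am = pi*(28.1/200)^2 = 0.062016 m^2
V = 0.062016*2.4 = 0.1488 m^3

0.1488


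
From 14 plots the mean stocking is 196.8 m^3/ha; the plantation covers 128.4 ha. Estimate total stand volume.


Formula: Total Volume = Mean Volume per ha * Total Area
Total Volume = 196.8 m^3/ha * 128.4 ha
Total Volume = 25269 m^3

25269


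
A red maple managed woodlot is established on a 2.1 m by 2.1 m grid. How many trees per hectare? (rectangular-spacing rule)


Formula: TPH = 10000 m^2/ha / (spacing_x * spacing_y)
Area per tree = 2.1 m * 2.1 m = 4.41 m^2
TPH = 10000 / 4.41 = 2268 trees/ha

2268


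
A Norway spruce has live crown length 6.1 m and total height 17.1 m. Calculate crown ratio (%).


Formula: Crown Ratio = (Crown Length / Total Height) * 100
CR = (6.1 m / 17.1 m) * 100
CR = 0.3567 * 100 = 35.7%

35.7


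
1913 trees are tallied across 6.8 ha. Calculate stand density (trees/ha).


Formula: Stand Density = N_trees / Area_ha
Density = 1913 trees / 6.8 ha
Density = 281 trees/ha

281


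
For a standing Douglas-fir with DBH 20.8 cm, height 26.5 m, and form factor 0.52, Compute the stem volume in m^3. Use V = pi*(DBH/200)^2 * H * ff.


Formula: V = pi * (DBH/200)^2 * H * ff
Radius = DBH/200 = 20.8/200 = 0.104 m
Radius^2 = 0.104^2 = 0.010816 m^2
V = pi * 0.010816 * 26.5 * 0.52
V = 0.468 m^3

0.468


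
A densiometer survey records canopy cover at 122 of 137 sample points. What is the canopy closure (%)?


Formula: Canopy closure = covered points / total points * 100
Closure = 122 / 137 * 100
Closure = 0.8905 * 100 = 89.1%

89.1


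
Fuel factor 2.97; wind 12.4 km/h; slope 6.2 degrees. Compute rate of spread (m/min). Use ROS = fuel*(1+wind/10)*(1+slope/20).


Formula: ROS = fuel * (1 + wind/10) * (1 + slope/20)
Wind factor = 1 + 12.4/10 = 2.24
Slope factor = 1 + 6.2/20 = 1.31
ROS = 2.97 * 2.24 * 1.31 = 8.72 m/min

8.72


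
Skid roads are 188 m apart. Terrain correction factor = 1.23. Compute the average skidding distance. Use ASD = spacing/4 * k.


Formula: ASD = (spacing / 4) * correction
Uncorrected distance = spacing / 4 = 188 / 4 = 47 m
ASD = 47 * 1.23 = 58 m

58


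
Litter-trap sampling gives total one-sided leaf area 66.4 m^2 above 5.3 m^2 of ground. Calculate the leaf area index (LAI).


Formula: LAI = total leaf area / ground area  (dimensionless)
LAI = 66.4 m^2 / 5.3 m^2
LAI = 12.53

12.53


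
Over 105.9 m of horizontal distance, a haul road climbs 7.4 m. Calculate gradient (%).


Formula: Gradient = rise / run * 100
Gradient = 7.4 / 105.9 * 100 = 7.0%

7.0


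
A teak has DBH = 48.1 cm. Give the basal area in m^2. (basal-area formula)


Formula: BA = pi * (DBH/2)^2 / 10000  (cm^2 to m^2)
Radius = DBH/2 = 48.1/2 = 24.05 cm
BA = pi * 24.05^2 / 10000
   = 1817.105 cm^2 / 10000
   = 0.1817 m^2

0.1817


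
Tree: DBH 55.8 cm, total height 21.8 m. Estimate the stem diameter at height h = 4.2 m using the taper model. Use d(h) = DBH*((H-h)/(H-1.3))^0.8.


Taper: d(h) = DBH * ((H - h) / (H - 1.3))^0.8
Numerator = H - h = 21.8 - 4.2 = 17.6 m
Denominator = H - 1.3 = 21.8 - 1.3 = 20.5 m
Ratio = 17.6 / 20.5 = 0.85854
d = 55.8 * 0.85854^0.8 = 49.4 cm

49.4


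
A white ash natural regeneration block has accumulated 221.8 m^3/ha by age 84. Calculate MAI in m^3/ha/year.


Formula: MAI = Total Volume / Stand Age
MAI = 221.8 m^3/ha / 84 years
MAI = 2.64 m^3/ha/year

2.64


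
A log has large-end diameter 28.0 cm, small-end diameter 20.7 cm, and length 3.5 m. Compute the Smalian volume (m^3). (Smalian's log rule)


Smalian: V = (A1 + A2)/2 * L,  A = pi*(D/200)^2
A1 = pi*(28.0/200)^2 = 0.061575 m^2
A2 = pi*(20.7/200)^2 = 0.033654 m^2
V = (0.061575+0.033654)/2*3.5 = 0.1667 m^3

0.1667


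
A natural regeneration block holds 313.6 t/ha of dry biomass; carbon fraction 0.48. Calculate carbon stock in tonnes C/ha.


Formula: Carbon Stock = Biomass * Carbon Fraction
C = 313.6 t/ha * 0.48
C = 150.5 t C/ha

150.5


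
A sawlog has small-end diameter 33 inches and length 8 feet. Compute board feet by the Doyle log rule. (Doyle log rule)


Doyle: BF = (D - 4)^2 * L / 16
Adjusted diameter = 33 - 4 = 29 in
(D-4)^2 = 29^2 = 841
BF = 841 * 8 / 16 = 421 BF

421


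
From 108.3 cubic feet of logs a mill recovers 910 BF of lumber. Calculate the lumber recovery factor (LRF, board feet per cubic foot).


Formula: LRF = Lumber Output (BF) / Log Input (ft^3)
LRF = 910 BF / 108.3 ft^3
LRF = 8.4 BF/ft^3

8.4


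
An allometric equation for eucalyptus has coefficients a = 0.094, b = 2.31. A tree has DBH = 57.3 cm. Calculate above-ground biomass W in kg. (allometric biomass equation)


Formula: W = a * DBH^b  (allometric power law)
DBH^b = 57.3^2.31 = 11516.9419
W = 0.094 * 11516.9419 = 1082.6 kg

1082.6


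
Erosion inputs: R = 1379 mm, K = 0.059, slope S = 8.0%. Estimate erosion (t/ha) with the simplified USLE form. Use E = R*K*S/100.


Formula: E = R * K * S / 100  (simplified USLE)
R * K = 1379 * 0.059 = 81.361
E = 81.361 * 8.0 / 100 = 6.51 t/ha

6.51


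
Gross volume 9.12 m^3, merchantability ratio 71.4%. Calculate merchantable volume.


Formula: MV = V_total * (merchantable_pct / 100)
Merchantable fraction = 71.4% / 100 = 0.714
MV = 9.12 m^3 * 0.714 = 6.512 m^3

6.512


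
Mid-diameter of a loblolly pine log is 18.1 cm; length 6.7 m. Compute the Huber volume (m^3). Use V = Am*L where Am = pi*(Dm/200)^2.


Huber: V = Am * L,  Am = pi*(Dm/200)^2
Am = pi*(18.1/200)^2 = 0.02573 m^2
V = 0.02573*6.7 = 0.1724 m^3

0.1724


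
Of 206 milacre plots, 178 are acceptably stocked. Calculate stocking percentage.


Formula: Stocking % = stocked plots / total plots * 100
Stocking = 178 / 206 * 100
Stocking = 0.8641 * 100 = 86.4%

86.4


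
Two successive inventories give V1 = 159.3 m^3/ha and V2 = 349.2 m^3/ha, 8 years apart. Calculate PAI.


Formula: PAI = (V_T2 - V_T1) / (T2 - T1)
Volume increment = 349.2 - 159.3 = 189.9 m^3/ha
PAI = 189.9 / 8 = 23.74 m^3/ha/year

23.74


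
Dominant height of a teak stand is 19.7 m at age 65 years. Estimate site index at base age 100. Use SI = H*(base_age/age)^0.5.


Formula: SI = H_dom * (base_age / age)^0.5
Age ratio = 100 / 65 = 1.53846
sqrt(age_ratio) = 1.24035
SI = 19.7 * 1.24035 = 24.4 m

24.4


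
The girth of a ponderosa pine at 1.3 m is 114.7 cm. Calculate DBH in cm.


Formula: DBH = C / pi
DBH = 114.7 / pi
pi = 3.14159...
DBH = 36.5 cm

36.5


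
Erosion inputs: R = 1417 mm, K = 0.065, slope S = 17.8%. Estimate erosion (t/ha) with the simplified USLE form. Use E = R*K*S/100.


Formula: E = R * K * S / 100  (simplified USLE)
R * K = 1417 * 0.065 = 92.105
E = 92.105 * 17.8 / 100 = 16.39 t/ha

16.39


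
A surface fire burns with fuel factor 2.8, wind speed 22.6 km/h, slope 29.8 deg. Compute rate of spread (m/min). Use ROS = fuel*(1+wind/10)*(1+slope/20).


Formula: ROS = fuel * (1 + wind/10) * (1 + slope/20)
Wind factor = 1 + 22.6/10 = 3.26
Slope factor = 1 + 29.8/20 = 2.49
ROS = 2.8 * 3.26 * 2.49 = 22.73 m/min

22.73


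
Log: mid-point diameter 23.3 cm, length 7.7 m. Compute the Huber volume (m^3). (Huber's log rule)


Huber: V = Am * L,  Am = pi*(Dm/200)^2
Am = pi*(23.3/200)^2 = 0.042638 m^2
V = 0.042638*7.7 = 0.3283 m^3

0.3283


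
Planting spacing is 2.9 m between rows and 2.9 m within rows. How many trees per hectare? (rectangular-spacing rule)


Formula: TPH = 10000 m^2/ha / (spacing_x * spacing_y)
Area per tree = 2.9 m * 2.9 m = 8.41 m^2
TPH = 10000 / 8.41 = 1189 trees/ha

1189


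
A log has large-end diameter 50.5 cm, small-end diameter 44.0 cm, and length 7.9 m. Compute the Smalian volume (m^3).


Smalian: V = (A1 + A2)/2 * L,  A = pi*(D/200)^2
A1 = pi*(50.5/200)^2 = 0.200296 m^2
A2 = pi*(44.0/200)^2 = 0.152053 m^2
V = (0.200296+0.152053)/2*7.9 = 1.3918 m^3

1.3918


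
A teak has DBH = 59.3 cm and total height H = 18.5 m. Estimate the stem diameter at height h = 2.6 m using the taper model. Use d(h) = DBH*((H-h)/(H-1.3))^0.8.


Taper: d(h) = DBH * ((H - h) / (H - 1.3))^0.8
Numerator = H - h = 18.5 - 2.6 = 15.9 m
Denominator = H - 1.3 = 18.5 - 1.3 = 17.2 m
Ratio = 15.9 / 17.2 = 0.92442
d = 59.3 * 0.92442^0.8 = 55.7 cm

55.7


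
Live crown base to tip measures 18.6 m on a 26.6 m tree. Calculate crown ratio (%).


Formula: Crown Ratio = (Crown Length / Total Height) * 100
CR = (18.6 m / 26.6 m) * 100
CR = 0.6992 * 100 = 69.9%

69.9


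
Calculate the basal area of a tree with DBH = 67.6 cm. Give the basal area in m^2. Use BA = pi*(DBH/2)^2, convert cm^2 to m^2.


Formula: BA = pi * (DBH/2)^2 / 10000  (cm^2 to m^2)
Radius = DBH/2 = 67.6/2 = 33.8 cm
BA = pi * 33.8^2 / 10000
   = 3589.0811 cm^2 / 10000
   = 0.3589 m^2

0.3589


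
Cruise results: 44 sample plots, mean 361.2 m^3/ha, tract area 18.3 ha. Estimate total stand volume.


Formula: Total Volume = Mean Volume per ha * Total Area
Total Volume = 361.2 m^3/ha * 18.3 ha
Total Volume = 6610 m^3

6610


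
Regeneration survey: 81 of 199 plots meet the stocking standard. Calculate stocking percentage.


Formula: Stocking % = stocked plots / total plots * 100
Stocking = 81 / 199 * 100
Stocking = 0.407 * 100 = 40.7%

40.7


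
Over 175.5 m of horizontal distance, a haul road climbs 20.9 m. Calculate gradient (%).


Formula: Gradient = rise / run * 100
Gradient = 20.9 / 175.5 * 100 = 11.9%

11.9


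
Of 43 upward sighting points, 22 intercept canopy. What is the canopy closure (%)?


Formula: Canopy closure = covered points / total points * 100
Closure = 22 / 43 * 100
Closure = 0.5116 * 100 = 51.2%

51.2


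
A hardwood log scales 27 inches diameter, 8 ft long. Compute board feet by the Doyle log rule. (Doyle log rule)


Doyle: BF = (D - 4)^2 * L / 16
Adjusted diameter = 27 - 4 = 23 in
(D-4)^2 = 23^2 = 529
BF = 529 * 8 / 16 = 265 BF

265


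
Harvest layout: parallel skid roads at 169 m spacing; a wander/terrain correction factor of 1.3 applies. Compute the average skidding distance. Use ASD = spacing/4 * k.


Formula: ASD = (spacing / 4) * correction
Uncorrected distance = spacing / 4 = 169 / 4 = 42.25 m
ASD = 42.25 * 1.3 = 55 m

55


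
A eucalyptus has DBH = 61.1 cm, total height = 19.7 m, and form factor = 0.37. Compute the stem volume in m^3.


Formula: V = pi * (DBH/200)^2 * H * ff
Radius = DBH/200 = 61.1/200 = 0.3055 m
Radius^2 = 0.3055^2 = 0.09333025 m^2
V = pi * 0.09333025 * 19.7 * 0.37
V = 2.137 m^3

2.137


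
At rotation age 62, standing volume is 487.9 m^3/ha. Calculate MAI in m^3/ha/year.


Formula: MAI = Total Volume / Stand Age
MAI = 487.9 m^3/ha / 62 years
MAI = 7.87 m^3/ha/year

7.87


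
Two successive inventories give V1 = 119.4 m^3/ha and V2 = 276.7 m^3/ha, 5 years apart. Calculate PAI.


Formula: PAI = (V_T2 - V_T1) / (T2 - T1)
Volume increment = 276.7 - 119.4 = 157.3 m^3/ha
PAI = 157.3 / 5 = 31.46 m^3/ha/year

31.46


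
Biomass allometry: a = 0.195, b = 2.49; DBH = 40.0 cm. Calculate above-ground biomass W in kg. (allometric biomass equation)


Formula: W = a * DBH^b  (allometric power law)
DBH^b = 40.0^2.49 = 9752.8014
W = 0.195 * 9752.8014 = 1901.8 kg

1901.8


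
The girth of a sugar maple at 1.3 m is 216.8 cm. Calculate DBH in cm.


Formula: DBH = C / pi
DBH = 216.8 / pi
pi = 3.14159...
DBH = 69.0 cm

69.0


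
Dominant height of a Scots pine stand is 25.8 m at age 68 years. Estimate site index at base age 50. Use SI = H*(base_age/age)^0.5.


Formula: SI = H_dom * (base_age / age)^0.5
Age ratio = 50 / 68 = 0.73529
sqrt(age_ratio) = 0.85749
SI = 25.8 * 0.85749 = 22.1 m

22.1


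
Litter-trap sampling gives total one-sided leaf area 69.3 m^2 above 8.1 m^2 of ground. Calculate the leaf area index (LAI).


Formula: LAI = total leaf area / ground area  (dimensionless)
LAI = 69.3 m^2 / 8.1 m^2
LAI = 8.56

8.56


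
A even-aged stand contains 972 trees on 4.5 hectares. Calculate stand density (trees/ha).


Formula: Stand Density = N_trees / Area_ha
Density = 972 trees / 4.5 ha
Density = 216 trees/ha

216


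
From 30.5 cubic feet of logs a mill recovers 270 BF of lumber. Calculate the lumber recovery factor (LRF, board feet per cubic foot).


Formula: LRF = Lumber Output (BF) / Log Input (ft^3)
LRF = 270 BF / 30.5 ft^3
LRF = 8.85 BF/ft^3

8.85


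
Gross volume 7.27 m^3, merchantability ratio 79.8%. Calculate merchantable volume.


Formula: MV = V_total * (merchantable_pct / 100)
Merchantable fraction = 79.8% / 100 = 0.798
MV = 7.27 m^3 * 0.798 = 5.801 m^3

5.801


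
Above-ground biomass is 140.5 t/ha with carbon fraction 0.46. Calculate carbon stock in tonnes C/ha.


Formula: Carbon Stock = Biomass * Carbon Fraction
C = 140.5 t/ha * 0.46
C = 64.6 t C/ha

64.6


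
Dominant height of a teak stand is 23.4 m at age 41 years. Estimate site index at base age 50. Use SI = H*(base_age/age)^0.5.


Formula: SI = H_dom * (base_age / age)^0.5
Age ratio = 50 / 41 = 1.21951
sqrt(age_ratio) = 1.10432
SI = 23.4 * 1.10432 = 25.8 m

25.8


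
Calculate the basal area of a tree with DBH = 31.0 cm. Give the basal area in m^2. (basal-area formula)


Formula: BA = pi * (DBH/2)^2 / 10000  (cm^2 to m^2)
Radius = DBH/2 = 31.0/2 = 15.5 cm
BA = pi * 15.5^2 / 10000
   = 754.7676 cm^2 / 10000
   = 0.0755 m^2

0.0755


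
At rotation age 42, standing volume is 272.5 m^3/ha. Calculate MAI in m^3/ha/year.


Formula: MAI = Total Volume / Stand Age
MAI = 272.5 m^3/ha / 42 years
MAI = 6.49 m^3/ha/year

6.49


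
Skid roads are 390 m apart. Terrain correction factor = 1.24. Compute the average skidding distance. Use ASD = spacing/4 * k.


Formula: ASD = (spacing / 4) * correction
Uncorrected distance = spacing / 4 = 390 / 4 = 97.5 m
ASD = 97.5 * 1.24 = 121 m

121


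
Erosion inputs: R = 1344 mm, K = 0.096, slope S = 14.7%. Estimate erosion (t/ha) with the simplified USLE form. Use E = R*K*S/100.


Formula: E = R * K * S / 100  (simplified USLE)
R * K = 1344 * 0.096 = 129.024
E = 129.024 * 14.7 / 100 = 18.97 t/ha

18.97


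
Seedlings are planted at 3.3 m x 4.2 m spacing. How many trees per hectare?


Formula: TPH = 10000 m^2/ha / (spacing_x * spacing_y)
Area per tree = 3.3 m * 4.2 m = 13.86 m^2
TPH = 10000 / 13.86 = 722 trees/ha

722


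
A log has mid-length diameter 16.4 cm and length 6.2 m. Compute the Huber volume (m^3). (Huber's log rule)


Huber: V = Am * L,  Am = pi*(Dm/200)^2
Am = pi*(16.4/200)^2 = 0.021124 m^2
V = 0.021124*6.2 = 0.131 m^3

0.131


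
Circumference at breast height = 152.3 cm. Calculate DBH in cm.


Formula: DBH = C / pi
DBH = 152.3 / pi
pi = 3.14159...
DBH = 48.5 cm

48.5


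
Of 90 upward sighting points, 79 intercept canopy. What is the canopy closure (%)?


Formula: Canopy closure = covered points / total points * 100
Closure = 79 / 90 * 100
Closure = 0.8778 * 100 = 87.8%

87.8


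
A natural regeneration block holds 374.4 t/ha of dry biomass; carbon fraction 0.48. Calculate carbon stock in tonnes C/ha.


Formula: Carbon Stock = Biomass * Carbon Fraction
C = 374.4 t/ha * 0.48
C = 179.7 t C/ha

179.7


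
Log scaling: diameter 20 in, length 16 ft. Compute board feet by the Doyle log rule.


Doyle: BF = (D - 4)^2 * L / 16
Adjusted diameter = 20 - 4 = 16 in
(D-4)^2 = 16^2 = 256
BF = 256 * 16 / 16 = 256 BF

256


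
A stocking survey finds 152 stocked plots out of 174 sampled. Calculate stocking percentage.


Formula: Stocking % = stocked plots / total plots * 100
Stocking = 152 / 174 * 100
Stocking = 0.8736 * 100 = 87.4%

87.4


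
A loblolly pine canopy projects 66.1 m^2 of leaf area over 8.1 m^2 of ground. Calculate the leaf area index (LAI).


Formula: LAI = total leaf area / ground area  (dimensionless)
LAI = 66.1 m^2 / 8.1 m^2
LAI = 8.16

8.16


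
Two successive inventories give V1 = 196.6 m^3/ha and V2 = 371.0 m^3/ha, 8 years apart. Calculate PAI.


Formula: PAI = (V_T2 - V_T1) / (T2 - T1)
Volume increment = 371.0 - 196.6 = 174.4 m^3/ha
PAI = 174.4 / 8 = 21.8 m^3/ha/year

21.8


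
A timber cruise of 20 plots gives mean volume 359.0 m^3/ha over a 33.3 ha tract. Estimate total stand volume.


Formula: Total Volume = Mean Volume per ha * Total Area
Total Volume = 359.0 m^3/ha * 33.3 ha
Total Volume = 11955 m^3

11955


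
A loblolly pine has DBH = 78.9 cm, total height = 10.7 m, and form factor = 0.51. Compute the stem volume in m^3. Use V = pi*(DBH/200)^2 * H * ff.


Formula: V = pi * (DBH/200)^2 * H * ff
Radius = DBH/200 = 78.9/200 = 0.3945 m
Radius^2 = 0.3945^2 = 0.15563025 m^2
V = pi * 0.15563025 * 10.7 * 0.51
V = 2.668 m^3

2.668


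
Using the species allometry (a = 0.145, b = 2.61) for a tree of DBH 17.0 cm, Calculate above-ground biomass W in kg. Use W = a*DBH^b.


Formula: W = a * DBH^b  (allometric power law)
DBH^b = 17.0^2.61 = 1627.3152
W = 0.145 * 1627.3152 = 236.0 kg

236.0


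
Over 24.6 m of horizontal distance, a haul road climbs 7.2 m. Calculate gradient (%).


Formula: Gradient = rise / run * 100
Gradient = 7.2 / 24.6 * 100 = 29.3%

29.3


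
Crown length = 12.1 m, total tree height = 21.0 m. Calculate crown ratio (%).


Formula: Crown Ratio = (Crown Length / Total Height) * 100
CR = (12.1 m / 21.0 m) * 100
CR = 0.5762 * 100 = 57.6%

57.6


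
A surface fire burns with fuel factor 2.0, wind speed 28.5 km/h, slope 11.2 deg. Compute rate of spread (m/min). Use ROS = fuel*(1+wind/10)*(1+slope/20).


Formula: ROS = fuel * (1 + wind/10) * (1 + slope/20)
Wind factor = 1 + 28.5/10 = 3.85
Slope factor = 1 + 11.2/20 = 1.56
ROS = 2.0 * 3.85 * 1.56 = 12.01 m/min

12.01


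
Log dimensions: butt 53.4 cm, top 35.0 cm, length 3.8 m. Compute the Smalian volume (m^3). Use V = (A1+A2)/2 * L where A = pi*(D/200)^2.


Smalian: V = (A1 + A2)/2 * L,  A = pi*(D/200)^2
A1 = pi*(53.4/200)^2 = 0.223961 m^2
A2 = pi*(35.0/200)^2 = 0.096211 m^2
V = (0.223961+0.096211)/2*3.8 = 0.6083 m^3

0.6083


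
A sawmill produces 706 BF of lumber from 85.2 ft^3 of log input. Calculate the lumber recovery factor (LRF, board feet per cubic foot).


Formula: LRF = Lumber Output (BF) / Log Input (ft^3)
LRF = 706 BF / 85.2 ft^3
LRF = 8.29 BF/ft^3

8.29


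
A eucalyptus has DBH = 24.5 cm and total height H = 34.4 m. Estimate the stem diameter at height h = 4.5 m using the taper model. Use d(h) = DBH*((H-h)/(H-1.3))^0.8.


Taper: d(h) = DBH * ((H - h) / (H - 1.3))^0.8
Numerator = H - h = 34.4 - 4.5 = 29.9 m
Denominator = H - 1.3 = 34.4 - 1.3 = 33.1 m
Ratio = 29.9 / 33.1 = 0.90332
d = 24.5 * 0.90332^0.8 = 22.6 cm

22.6


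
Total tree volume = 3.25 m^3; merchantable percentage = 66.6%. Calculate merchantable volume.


Formula: MV = V_total * (merchantable_pct / 100)
Merchantable fraction = 66.6% / 100 = 0.666
MV = 3.25 m^3 * 0.666 = 2.165 m^3

2.165


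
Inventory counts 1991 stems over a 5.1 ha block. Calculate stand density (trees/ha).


Formula: Stand Density = N_trees / Area_ha
Density = 1991 trees / 5.1 ha
Density = 390 trees/ha

390


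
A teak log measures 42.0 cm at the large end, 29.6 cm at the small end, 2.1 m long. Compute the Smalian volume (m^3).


Smalian: V = (A1 + A2)/2 * L,  A = pi*(D/200)^2
A1 = pi*(42.0/200)^2 = 0.138544 m^2
A2 = pi*(29.6/200)^2 = 0.068813 m^2
V = (0.138544+0.068813)/2*2.1 = 0.2177 m^3

0.2177


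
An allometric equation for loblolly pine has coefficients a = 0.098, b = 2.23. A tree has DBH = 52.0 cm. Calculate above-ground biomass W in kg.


Formula: W = a * DBH^b  (allometric power law)
DBH^b = 52.0^2.23 = 6709.4583
W = 0.098 * 6709.4583 = 657.5 kg

657.5


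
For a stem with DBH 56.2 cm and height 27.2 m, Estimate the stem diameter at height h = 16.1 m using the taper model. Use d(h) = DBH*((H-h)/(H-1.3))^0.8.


Taper: d(h) = DBH * ((H - h) / (H - 1.3))^0.8
Numerator = H - h = 27.2 - 16.1 = 11.1 m
Denominator = H - 1.3 = 27.2 - 1.3 = 25.9 m
Ratio = 11.1 / 25.9 = 0.42857
d = 56.2 * 0.42857^0.8 = 28.5 cm

28.5


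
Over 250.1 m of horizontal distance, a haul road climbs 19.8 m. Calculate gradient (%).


Formula: Gradient = rise / run * 100
Gradient = 19.8 / 250.1 * 100 = 7.9%

7.9


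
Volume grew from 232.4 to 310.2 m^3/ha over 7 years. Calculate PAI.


Formula: PAI = (V_T2 - V_T1) / (T2 - T1)
Volume increment = 310.2 - 232.4 = 77.8 m^3/ha
PAI = 77.8 / 7 = 11.11 m^3/ha/year

11.11


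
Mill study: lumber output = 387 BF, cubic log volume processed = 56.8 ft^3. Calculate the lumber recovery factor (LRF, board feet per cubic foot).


Formula: LRF = Lumber Output (BF) / Log Input (ft^3)
LRF = 387 BF / 56.8 ft^3
LRF = 6.81 BF/ft^3

6.81


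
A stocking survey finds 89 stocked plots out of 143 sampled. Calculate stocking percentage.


Formula: Stocking % = stocked plots / total plots * 100
Stocking = 89 / 143 * 100
Stocking = 0.6224 * 100 = 62.2%

62.2


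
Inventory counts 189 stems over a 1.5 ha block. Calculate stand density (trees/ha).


Formula: Stand Density = N_trees / Area_ha
Density = 189 trees / 1.5 ha
Density = 126 trees/ha

126


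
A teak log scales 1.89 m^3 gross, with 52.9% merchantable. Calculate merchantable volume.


Formula: MV = V_total * (merchantable_pct / 100)
Merchantable fraction = 52.9% / 100 = 0.529
MV = 1.89 m^3 * 0.529 = 1.0 m^3

1.0


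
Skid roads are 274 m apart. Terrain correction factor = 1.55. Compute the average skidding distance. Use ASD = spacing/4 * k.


Formula: ASD = (spacing / 4) * correction
Uncorrected distance = spacing / 4 = 274 / 4 = 68.5 m
ASD = 68.5 * 1.55 = 106 m

106


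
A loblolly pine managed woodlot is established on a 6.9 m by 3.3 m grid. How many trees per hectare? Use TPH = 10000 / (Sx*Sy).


Formula: TPH = 10000 m^2/ha / (spacing_x * spacing_y)
Area per tree = 6.9 m * 3.3 m = 22.77 m^2
TPH = 10000 / 22.77 = 439 trees/ha

439


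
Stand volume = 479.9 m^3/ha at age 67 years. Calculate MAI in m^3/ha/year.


Formula: MAI = Total Volume / Stand Age
MAI = 479.9 m^3/ha / 67 years
MAI = 7.16 m^3/ha/year

7.16


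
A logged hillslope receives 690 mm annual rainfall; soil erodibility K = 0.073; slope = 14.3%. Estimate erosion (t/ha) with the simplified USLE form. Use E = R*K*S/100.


Formula: E = R * K * S / 100  (simplified USLE)
R * K = 690 * 0.073 = 50.37
E = 50.37 * 14.3 / 100 = 7.2 t/ha

7.2


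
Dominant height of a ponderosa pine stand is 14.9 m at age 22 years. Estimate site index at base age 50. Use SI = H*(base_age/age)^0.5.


Formula: SI = H_dom * (base_age / age)^0.5
Age ratio = 50 / 22 = 2.27273
sqrt(age_ratio) = 1.50756
SI = 14.9 * 1.50756 = 22.5 m

22.5


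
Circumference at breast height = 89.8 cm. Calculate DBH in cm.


Formula: DBH = C / pi
DBH = 89.8 / pi
pi = 3.14159...
DBH = 28.6 cm

28.6


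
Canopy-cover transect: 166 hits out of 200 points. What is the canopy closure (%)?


Formula: Canopy closure = covered points / total points * 100
Closure = 166 / 200 * 100
Closure = 0.83 * 100 = 83.0%

83.0
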